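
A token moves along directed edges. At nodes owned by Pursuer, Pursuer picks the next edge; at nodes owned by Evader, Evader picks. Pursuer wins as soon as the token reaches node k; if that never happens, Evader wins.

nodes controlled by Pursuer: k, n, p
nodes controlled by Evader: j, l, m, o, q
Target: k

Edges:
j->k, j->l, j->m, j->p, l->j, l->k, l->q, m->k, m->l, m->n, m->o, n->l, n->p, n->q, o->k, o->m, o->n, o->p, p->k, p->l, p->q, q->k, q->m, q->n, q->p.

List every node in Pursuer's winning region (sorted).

k, n, p

A0 = {k}
A1: add {p} — p (Pursuer) has p→k.
A2: add {n} — n (Pursuer) has n→p.
A3 = A2; e.g. j (Evader) can still go to l. Fixed point.
Pursuer's winning region = {k, n, p}.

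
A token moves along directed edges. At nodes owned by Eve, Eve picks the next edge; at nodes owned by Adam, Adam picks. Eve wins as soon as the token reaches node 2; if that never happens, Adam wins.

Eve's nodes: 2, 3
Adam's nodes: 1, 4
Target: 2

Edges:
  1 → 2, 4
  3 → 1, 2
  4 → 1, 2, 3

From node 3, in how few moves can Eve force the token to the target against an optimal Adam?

1

A0 = {2}
A1: add {3} — 3 (Eve) has 3→2.
A2 = A1; e.g. 1 (Adam) can still go to 4. Fixed point.
3 enters the attractor at level 1, so Eve can force the target in 1 move from there.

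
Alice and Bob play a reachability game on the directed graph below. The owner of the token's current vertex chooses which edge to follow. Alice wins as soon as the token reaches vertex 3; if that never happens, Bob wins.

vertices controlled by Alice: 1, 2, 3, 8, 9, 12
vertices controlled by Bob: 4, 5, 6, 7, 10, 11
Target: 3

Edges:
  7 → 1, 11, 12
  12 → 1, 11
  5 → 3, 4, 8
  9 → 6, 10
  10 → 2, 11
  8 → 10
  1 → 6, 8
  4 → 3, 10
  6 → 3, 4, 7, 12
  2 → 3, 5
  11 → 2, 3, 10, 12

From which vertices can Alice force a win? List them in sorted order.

A0 = {3}
A1: add {2} — 2 (Alice) has 2→3.
A2 = A1; e.g. 1 (Alice) has no edge into A1. Fixed point.
Alice's winning region = {2, 3}.

2, 3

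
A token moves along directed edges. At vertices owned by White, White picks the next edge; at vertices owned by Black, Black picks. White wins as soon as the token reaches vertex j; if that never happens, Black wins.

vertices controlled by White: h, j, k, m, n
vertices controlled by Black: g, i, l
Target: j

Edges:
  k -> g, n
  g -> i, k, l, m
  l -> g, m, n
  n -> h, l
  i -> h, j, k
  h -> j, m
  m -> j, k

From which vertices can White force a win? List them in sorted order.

A0 = {j}
A1: add {h, m} — h (White) has h→j; m (White) has m→j.
A2: add {n} — n (White) has n→h.
A3: add {k} — k (White) has k→n.
A4: add {i} — i (Black): all of {h, j, k} already in.
A5 = A4; e.g. g (Black) can still go to l. Fixed point.
White's winning region = {h, i, j, k, m, n}.

h, i, j, k, m, n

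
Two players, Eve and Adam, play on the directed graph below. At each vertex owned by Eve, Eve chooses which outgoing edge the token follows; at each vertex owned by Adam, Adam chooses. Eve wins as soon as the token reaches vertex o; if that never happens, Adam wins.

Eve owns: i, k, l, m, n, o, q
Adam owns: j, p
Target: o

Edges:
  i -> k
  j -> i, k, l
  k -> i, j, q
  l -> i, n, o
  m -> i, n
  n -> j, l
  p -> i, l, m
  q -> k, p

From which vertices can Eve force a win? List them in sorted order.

A0 = {o}
A1: add {l} — l (Eve) has l→o.
A2: add {n} — n (Eve) has n→l.
A3: add {m} — m (Eve) has m→n.
A4 = A3; e.g. i (Eve) has no edge into A3. Fixed point.
Eve's winning region = {l, m, n, o}.

l, m, n, o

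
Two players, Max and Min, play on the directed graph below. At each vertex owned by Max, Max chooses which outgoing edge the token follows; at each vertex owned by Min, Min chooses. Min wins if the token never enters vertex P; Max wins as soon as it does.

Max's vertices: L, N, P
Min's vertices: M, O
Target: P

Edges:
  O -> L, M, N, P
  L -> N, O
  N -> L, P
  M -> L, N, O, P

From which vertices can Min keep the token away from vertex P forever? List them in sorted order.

M, O

A0 = {P}
A1: add {N} — N (Max) has N→P.
A2: add {L} — L (Max) has L→N.
A3 = A2; e.g. M (Min) can still go to O. Fixed point.
Max's attractor = {L, N, P}; Min avoids the target exactly from the complement.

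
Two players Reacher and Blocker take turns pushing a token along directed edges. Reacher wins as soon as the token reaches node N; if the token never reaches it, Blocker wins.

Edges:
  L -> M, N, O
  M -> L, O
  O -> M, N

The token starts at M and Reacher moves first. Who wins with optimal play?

Blocker

Track states (vertex, player-to-move).
A0 = {(N,Reacher), (N,Blocker)}
A1: add {(L,Reacher), (O,Reacher)}.
A2: add {(M,Blocker)}.
A3 = A2; e.g. (L,Blocker) stays out. (M,Reacher) never enters ⇒ Blocker avoids the target.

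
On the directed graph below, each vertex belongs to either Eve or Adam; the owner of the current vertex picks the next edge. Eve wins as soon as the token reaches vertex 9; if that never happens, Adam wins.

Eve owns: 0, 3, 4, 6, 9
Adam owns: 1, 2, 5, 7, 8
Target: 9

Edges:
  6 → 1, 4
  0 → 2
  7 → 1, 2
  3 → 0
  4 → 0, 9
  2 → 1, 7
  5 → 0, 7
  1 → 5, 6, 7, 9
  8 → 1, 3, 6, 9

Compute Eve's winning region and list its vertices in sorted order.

4, 6, 9

A0 = {9}
A1: add {4} — 4 (Eve) has 4→9.
A2: add {6} — 6 (Eve) has 6→4.
A3 = A2; e.g. 0 (Eve) has no edge into A2. Fixed point.
Eve's winning region = {4, 6, 9}.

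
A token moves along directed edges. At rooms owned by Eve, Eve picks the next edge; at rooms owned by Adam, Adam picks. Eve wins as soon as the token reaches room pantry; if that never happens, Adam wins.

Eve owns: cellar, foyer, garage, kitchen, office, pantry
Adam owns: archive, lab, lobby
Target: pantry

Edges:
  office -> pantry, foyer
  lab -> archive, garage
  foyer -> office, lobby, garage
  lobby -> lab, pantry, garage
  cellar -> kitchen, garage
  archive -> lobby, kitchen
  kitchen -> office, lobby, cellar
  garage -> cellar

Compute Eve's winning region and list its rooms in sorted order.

A0 = {pantry}
A1: add {office} — office (Eve) has office→pantry.
A2: add {foyer, kitchen} — foyer (Eve) has foyer→office; kitchen (Eve) has kitchen→office.
A3: add {cellar} — cellar (Eve) has cellar→kitchen.
A4: add {garage} — garage (Eve) has garage→cellar.
A5 = A4; e.g. lab (Adam) can still go to archive. Fixed point.
Eve's winning region = {cellar, foyer, garage, kitchen, office, pantry}.

cellar, foyer, garage, kitchen, office, pantry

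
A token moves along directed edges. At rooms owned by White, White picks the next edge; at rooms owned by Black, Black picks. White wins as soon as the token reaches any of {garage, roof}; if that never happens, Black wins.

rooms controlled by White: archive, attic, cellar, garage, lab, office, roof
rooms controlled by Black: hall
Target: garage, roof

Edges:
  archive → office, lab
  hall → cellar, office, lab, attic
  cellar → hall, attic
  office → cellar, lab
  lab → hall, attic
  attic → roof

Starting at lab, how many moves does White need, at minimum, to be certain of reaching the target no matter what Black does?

2

A0 = {garage, roof}
A1: add {attic} — attic (White) has attic→roof.
A2: add {cellar, lab} — cellar (White) has cellar→attic; lab (White) has lab→attic.
lab enters the attractor at level 2, so White can force the target in 2 moves from there.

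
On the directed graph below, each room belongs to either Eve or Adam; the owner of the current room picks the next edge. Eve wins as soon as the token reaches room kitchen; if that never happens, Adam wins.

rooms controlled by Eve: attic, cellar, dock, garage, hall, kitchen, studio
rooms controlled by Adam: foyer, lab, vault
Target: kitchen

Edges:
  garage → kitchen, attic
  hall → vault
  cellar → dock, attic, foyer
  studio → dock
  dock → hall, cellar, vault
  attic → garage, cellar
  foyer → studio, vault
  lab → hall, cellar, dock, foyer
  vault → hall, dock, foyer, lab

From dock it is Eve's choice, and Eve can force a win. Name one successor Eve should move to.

A0 = {kitchen}
A1: add {garage} — garage (Eve) has garage→kitchen.
A2: add {attic} — attic (Eve) has attic→garage.
A3: add {cellar} — cellar (Eve) has cellar→attic.
A4: add {dock} — dock (Eve) has dock→cellar.
A5: add {studio} — studio (Eve) has studio→dock.
A6 = A5; e.g. hall (Eve) has no edge into A5. Fixed point.
From dock, successor cellar is in the attractor (rank 3); the other successors hall, vault are not.

cellar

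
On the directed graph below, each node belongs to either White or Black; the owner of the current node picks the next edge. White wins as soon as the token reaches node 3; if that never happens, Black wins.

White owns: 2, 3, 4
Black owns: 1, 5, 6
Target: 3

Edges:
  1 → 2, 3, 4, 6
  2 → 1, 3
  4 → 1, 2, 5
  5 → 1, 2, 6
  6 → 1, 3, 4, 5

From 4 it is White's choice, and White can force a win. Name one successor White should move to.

A0 = {3}
A1: add {2} — 2 (White) has 2→3.
A2: add {4} — 4 (White) has 4→2.
A3 = A2; e.g. 1 (Black) can still go to 6. Fixed point.
From 4, successor 2 is in the attractor (rank 1); the other successors 1, 5 are not.

2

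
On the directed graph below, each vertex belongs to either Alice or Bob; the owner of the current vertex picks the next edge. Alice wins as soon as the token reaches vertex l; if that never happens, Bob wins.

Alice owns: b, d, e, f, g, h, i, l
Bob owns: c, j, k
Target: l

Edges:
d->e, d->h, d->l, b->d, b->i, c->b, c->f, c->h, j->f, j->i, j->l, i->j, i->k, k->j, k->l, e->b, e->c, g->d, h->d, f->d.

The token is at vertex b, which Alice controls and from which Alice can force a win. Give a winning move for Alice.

A0 = {l}
A1: add {d} — d (Alice) has d→l.
A2: add {b, f, g, h} — b (Alice) has b→d; f (Alice) has f→d; g (Alice) has g→d; h (Alice) has h→d.
A3: add {c, e} — c (Bob): all of {b, f, h} already in; e (Alice) has e→b.
A4 = A3; e.g. i (Alice) has no edge into A3. Fixed point.
From b, successor d is in the attractor (rank 1); the other successor i is not.

d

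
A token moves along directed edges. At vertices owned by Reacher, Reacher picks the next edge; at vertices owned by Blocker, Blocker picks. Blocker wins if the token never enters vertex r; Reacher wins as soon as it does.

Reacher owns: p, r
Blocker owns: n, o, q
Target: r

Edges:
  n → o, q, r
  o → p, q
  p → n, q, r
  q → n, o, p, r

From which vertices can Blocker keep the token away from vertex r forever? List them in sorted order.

A0 = {r}
A1: add {p} — p (Reacher) has p→r.
A2 = A1; e.g. n (Blocker) can still go to o. Fixed point.
Reacher's attractor = {p, r}; Blocker avoids the target exactly from the complement.

n, o, q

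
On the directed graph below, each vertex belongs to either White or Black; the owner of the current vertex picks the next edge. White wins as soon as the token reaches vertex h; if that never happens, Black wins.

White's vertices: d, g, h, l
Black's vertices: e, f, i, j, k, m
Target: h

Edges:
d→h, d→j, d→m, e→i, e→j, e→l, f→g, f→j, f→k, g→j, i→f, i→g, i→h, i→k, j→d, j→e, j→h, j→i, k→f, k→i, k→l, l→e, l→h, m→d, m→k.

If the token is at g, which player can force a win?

Black

A0 = {h}
A1: add {d, l} — d (White) has d→h; l (White) has l→h.
A2 = A1; e.g. e (Black) can still go to i. Fixed point.
g never enters the attractor, so Black can avoid the target forever.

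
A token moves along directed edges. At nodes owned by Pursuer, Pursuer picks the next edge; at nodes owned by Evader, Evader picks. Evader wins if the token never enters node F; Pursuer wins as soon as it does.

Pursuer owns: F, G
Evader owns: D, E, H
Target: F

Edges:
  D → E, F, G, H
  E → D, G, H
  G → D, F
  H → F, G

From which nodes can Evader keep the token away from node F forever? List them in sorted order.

A0 = {F}
A1: add {G} — G (Pursuer) has G→F.
A2: add {H} — H (Evader): all of {F, G} already in.
A3 = A2; e.g. D (Evader) can still go to E. Fixed point.
Pursuer's attractor = {F, G, H}; Evader avoids the target exactly from the complement.

D, E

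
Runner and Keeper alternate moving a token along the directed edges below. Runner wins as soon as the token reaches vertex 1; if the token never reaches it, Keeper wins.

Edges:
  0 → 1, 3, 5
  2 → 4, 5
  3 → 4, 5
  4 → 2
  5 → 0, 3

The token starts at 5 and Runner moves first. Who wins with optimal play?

Keeper

Track states (vertex, player-to-move).
A0 = {(1,Runner), (1,Keeper)}
A1: add {(0,Runner)}.
A2 = A1; e.g. (0,Keeper) stays out. (5,Runner) never enters ⇒ Keeper avoids the target.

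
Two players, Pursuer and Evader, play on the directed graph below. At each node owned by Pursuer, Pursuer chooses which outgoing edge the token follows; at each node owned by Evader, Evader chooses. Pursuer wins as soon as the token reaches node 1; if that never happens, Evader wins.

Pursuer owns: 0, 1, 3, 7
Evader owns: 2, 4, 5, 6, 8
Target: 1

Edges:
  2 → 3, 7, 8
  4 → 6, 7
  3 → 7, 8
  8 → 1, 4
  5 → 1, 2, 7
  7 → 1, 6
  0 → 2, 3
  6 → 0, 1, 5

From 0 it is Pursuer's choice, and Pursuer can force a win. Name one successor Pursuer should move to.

A0 = {1}
A1: add {7} — 7 (Pursuer) has 7→1.
A2: add {3} — 3 (Pursuer) has 3→7.
A3: add {0} — 0 (Pursuer) has 0→3.
A4 = A3; e.g. 2 (Evader) can still go to 8. Fixed point.
From 0, successor 3 is in the attractor (rank 2); the other successor 2 is not.

3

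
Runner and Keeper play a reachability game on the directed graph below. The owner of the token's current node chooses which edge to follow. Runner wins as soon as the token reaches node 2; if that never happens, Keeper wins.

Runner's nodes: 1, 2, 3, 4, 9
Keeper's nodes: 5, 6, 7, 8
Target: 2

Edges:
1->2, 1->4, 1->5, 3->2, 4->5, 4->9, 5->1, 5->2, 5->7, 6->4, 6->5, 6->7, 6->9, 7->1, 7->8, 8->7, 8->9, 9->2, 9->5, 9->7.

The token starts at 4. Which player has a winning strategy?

A0 = {2}
A1: add {1, 3, 9} — 1 (Runner) has 1→2; 3 (Runner) has 3→2; 9 (Runner) has 9→2.
A2: add {4} — 4 (Runner) has 4→9.
A3 = A2; e.g. 5 (Keeper) can still go to 7. Fixed point.
4 ∈ A2, so Runner can force the target.

Runner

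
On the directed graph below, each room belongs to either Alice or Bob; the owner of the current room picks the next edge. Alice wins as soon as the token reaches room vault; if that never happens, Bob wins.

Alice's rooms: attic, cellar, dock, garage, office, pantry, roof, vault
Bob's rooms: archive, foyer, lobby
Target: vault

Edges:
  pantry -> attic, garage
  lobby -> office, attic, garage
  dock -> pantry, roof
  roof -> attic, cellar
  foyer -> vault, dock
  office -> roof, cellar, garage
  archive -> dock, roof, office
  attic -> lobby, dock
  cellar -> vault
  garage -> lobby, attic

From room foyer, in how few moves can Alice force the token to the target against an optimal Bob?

4

A0 = {vault}
A1: add {cellar} — cellar (Alice) has cellar→vault.
A2: add {office, roof} — roof (Alice) has roof→cellar; office (Alice) has office→cellar.
A3: add {dock} — dock (Alice) has dock→roof.
A4: add {archive, attic, foyer} — foyer (Bob): all of {vault, dock} already in; archive (Bob): all of {dock, roof, office} already in; attic (Alice) has attic→dock.
foyer enters the attractor at level 4, so Alice can force the target in 4 moves from there.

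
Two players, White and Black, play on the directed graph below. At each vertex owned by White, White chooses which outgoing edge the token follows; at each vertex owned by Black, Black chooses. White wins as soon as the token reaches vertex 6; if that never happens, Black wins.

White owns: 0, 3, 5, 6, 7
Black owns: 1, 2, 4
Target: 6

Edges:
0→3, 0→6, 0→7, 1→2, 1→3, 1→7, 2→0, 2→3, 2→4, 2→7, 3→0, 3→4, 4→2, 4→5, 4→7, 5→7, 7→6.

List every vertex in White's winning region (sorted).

0, 3, 5, 6, 7

A0 = {6}
A1: add {0, 7} — 0 (White) has 0→6; 7 (White) has 7→6.
A2: add {3, 5} — 3 (White) has 3→0; 5 (White) has 5→7.
A3 = A2; e.g. 1 (Black) can still go to 2. Fixed point.
White's winning region = {0, 3, 5, 6, 7}.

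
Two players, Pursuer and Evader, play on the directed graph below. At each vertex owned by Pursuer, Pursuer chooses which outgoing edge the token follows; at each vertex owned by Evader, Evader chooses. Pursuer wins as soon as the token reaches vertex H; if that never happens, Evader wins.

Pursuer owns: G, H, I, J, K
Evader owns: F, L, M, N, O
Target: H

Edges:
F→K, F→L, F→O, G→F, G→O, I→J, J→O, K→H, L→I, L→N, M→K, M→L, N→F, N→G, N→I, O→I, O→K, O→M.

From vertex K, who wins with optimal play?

A0 = {H}
A1: add {K} — K (Pursuer) has K→H.
A2 = A1; e.g. F (Evader) can still go to L. Fixed point.
K ∈ A1, so Pursuer can force the target.

Pursuer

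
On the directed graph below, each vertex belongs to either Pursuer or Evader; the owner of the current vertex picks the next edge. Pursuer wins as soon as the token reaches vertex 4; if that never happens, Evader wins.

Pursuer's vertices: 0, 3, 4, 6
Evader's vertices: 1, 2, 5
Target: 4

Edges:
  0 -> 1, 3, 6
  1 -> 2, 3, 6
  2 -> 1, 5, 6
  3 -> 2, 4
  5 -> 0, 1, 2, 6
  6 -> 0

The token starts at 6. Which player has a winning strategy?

Pursuer

A0 = {4}
A1: add {3} — 3 (Pursuer) has 3→4.
A2: add {0} — 0 (Pursuer) has 0→3.
A3: add {6} — 6 (Pursuer) has 6→0.
A4 = A3; e.g. 1 (Evader) can still go to 2. Fixed point.
6 ∈ A3, so Pursuer can force the target.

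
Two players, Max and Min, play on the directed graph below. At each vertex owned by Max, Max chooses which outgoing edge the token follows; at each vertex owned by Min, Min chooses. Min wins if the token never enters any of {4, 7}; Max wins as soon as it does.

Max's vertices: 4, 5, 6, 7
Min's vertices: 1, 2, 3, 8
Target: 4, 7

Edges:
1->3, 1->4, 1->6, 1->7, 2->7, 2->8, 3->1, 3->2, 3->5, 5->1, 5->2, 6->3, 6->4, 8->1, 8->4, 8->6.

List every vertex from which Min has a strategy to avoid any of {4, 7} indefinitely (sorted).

1, 2, 3, 5, 8

A0 = {4, 7}
A1: add {6} — 6 (Max) has 6→4.
A2 = A1; e.g. 1 (Min) can still go to 3. Fixed point.
Max's attractor = {4, 6, 7}; Min avoids the target exactly from the complement.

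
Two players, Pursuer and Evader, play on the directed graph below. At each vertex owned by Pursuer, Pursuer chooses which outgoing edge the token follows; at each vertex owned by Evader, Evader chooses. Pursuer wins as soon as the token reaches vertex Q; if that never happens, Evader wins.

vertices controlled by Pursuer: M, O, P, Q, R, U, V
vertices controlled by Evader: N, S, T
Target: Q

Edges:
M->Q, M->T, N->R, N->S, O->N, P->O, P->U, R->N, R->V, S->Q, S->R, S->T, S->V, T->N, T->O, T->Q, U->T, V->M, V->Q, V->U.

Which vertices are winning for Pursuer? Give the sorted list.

A0 = {Q}
A1: add {M, V} — M (Pursuer) has M→Q; V (Pursuer) has V→Q.
A2: add {R} — R (Pursuer) has R→V.
A3 = A2; e.g. N (Evader) can still go to S. Fixed point.
Pursuer's winning region = {M, Q, R, V}.

M, Q, R, V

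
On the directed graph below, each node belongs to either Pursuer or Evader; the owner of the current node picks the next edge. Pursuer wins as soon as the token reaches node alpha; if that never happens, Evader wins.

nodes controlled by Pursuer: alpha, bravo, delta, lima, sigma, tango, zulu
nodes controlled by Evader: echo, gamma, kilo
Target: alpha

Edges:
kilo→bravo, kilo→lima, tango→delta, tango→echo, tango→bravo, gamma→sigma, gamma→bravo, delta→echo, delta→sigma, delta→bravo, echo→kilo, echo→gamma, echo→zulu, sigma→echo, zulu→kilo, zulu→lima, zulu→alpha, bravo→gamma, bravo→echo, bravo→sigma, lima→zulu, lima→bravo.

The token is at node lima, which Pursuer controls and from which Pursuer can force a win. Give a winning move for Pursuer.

zulu

A0 = {alpha}
A1: add {zulu} — zulu (Pursuer) has zulu→alpha.
A2: add {lima} — lima (Pursuer) has lima→zulu.
A3 = A2; e.g. kilo (Evader) can still go to bravo. Fixed point.
From lima, successor zulu is in the attractor (rank 1); the other successor bravo is not.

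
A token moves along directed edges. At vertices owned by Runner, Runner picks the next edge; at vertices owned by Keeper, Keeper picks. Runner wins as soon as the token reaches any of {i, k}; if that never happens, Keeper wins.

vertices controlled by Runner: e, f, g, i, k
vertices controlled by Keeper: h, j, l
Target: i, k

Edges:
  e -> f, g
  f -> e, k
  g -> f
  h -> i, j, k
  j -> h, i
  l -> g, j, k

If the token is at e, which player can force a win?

A0 = {i, k}
A1: add {f} — f (Runner) has f→k.
A2: add {e, g} — e (Runner) has e→f; g (Runner) has g→f.
A3 = A2; e.g. h (Keeper) can still go to j. Fixed point.
e ∈ A2, so Runner can force the target.

Runner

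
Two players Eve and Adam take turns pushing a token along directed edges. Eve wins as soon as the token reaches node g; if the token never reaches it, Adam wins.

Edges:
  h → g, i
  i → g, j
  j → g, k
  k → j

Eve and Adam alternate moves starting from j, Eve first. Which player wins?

Eve

Track states (vertex, player-to-move).
A0 = {(g,Eve), (g,Adam)}
A1: add {(h,Eve), (i,Eve), (j,Eve)}.
(j,Eve) ∈ A1 ⇒ Eve forces the target.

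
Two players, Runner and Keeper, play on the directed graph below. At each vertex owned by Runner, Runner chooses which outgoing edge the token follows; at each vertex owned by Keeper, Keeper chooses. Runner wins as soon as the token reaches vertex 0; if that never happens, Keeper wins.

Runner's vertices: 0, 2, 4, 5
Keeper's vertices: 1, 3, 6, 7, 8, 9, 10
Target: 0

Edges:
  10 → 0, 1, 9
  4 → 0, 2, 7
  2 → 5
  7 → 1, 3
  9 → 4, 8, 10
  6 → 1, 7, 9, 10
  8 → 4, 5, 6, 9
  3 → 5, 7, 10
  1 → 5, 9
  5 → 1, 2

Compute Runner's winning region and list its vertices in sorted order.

0, 4

A0 = {0}
A1: add {4} — 4 (Runner) has 4→0.
A2 = A1; e.g. 1 (Keeper) can still go to 5. Fixed point.
Runner's winning region = {0, 4}.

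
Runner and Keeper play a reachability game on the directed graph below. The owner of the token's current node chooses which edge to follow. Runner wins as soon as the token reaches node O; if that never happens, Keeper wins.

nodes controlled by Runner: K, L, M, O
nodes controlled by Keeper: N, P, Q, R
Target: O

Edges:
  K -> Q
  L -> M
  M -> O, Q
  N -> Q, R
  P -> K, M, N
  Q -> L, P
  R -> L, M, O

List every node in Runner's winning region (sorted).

L, M, O, R

A0 = {O}
A1: add {M} — M (Runner) has M→O.
A2: add {L} — L (Runner) has L→M.
A3: add {R} — R (Keeper): all of {L, M, O} already in.
A4 = A3; e.g. K (Runner) has no edge into A3. Fixed point.
Runner's winning region = {L, M, O, R}.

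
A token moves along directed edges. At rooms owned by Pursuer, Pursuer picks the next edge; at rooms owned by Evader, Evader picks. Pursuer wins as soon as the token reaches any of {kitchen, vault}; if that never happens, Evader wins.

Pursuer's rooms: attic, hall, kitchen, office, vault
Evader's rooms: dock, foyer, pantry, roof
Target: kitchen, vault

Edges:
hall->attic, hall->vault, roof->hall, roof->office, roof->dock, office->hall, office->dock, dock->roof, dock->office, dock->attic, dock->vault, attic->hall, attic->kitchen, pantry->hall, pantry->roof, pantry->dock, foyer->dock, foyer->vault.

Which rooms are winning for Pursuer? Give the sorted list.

attic, hall, kitchen, office, vault

A0 = {kitchen, vault}
A1: add {attic, hall} — hall (Pursuer) has hall→vault; attic (Pursuer) has attic→kitchen.
A2: add {office} — office (Pursuer) has office→hall.
A3 = A2; e.g. roof (Evader) can still go to dock. Fixed point.
Pursuer's winning region = {attic, hall, kitchen, office, vault}.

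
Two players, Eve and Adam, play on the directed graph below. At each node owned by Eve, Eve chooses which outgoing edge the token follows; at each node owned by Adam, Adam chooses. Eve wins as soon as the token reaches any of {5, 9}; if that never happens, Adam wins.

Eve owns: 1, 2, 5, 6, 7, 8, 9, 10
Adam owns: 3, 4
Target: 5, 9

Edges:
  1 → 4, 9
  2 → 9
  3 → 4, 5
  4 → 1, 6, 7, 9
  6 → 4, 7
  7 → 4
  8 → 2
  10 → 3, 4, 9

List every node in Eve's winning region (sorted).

A0 = {5, 9}
A1: add {1, 2, 10} — 1 (Eve) has 1→9; 2 (Eve) has 2→9; 10 (Eve) has 10→9.
A2: add {8} — 8 (Eve) has 8→2.
A3 = A2; e.g. 3 (Adam) can still go to 4. Fixed point.
Eve's winning region = {1, 2, 5, 8, 9, 10}.

1, 2, 5, 8, 9, 10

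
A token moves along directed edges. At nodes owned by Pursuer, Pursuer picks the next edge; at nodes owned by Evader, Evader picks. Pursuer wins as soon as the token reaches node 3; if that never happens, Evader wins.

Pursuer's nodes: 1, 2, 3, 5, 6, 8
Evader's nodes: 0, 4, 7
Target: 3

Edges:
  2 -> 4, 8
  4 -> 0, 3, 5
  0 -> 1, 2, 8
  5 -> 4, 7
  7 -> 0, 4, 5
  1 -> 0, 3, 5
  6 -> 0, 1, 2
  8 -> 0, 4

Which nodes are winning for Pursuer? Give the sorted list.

A0 = {3}
A1: add {1} — 1 (Pursuer) has 1→3.
A2: add {6} — 6 (Pursuer) has 6→1.
A3 = A2; e.g. 0 (Evader) can still go to 2. Fixed point.
Pursuer's winning region = {1, 3, 6}.

1, 3, 6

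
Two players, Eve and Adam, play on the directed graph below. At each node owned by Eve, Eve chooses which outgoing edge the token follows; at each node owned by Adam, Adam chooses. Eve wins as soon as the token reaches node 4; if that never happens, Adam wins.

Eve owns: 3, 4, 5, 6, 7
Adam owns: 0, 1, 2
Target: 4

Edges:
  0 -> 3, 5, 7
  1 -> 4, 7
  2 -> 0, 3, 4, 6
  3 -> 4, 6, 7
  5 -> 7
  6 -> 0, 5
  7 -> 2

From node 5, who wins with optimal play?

A0 = {4}
A1: add {3} — 3 (Eve) has 3→4.
A2 = A1; e.g. 0 (Adam) can still go to 5. Fixed point.
5 never enters the attractor, so Adam can avoid the target forever.

Adam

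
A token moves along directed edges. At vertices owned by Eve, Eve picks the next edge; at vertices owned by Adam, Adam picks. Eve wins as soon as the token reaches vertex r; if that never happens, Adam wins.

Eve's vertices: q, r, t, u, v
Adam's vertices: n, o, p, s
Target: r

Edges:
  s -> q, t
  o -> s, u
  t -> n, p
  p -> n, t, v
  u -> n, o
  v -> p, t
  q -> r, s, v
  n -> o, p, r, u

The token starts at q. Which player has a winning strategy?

Eve

A0 = {r}
A1: add {q} — q (Eve) has q→r.
A2 = A1; e.g. n (Adam) can still go to o. Fixed point.
q ∈ A1, so Eve can force the target.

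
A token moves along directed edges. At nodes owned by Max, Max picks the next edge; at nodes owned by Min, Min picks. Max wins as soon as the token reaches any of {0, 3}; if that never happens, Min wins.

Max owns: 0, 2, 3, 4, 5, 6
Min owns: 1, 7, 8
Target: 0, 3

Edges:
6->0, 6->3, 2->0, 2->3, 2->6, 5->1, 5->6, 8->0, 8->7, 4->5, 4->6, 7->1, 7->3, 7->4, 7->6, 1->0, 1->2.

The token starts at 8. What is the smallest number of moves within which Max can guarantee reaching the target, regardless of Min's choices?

A0 = {0, 3}
A1: add {2, 6} — 2 (Max) has 2→0; 6 (Max) has 6→0.
A2: add {1, 4, 5} — 1 (Min): all of {0, 2} already in; 4 (Max) has 4→6; 5 (Max) has 5→6.
A3: add {7} — 7 (Min): all of {1, 3, 4, 6} already in.
A4: add {8} — 8 (Min): all of {0, 7} already in.
A4 = all vertices. Fixed point.
8 enters the attractor at level 4, so Max can force the target in 4 moves from there.

4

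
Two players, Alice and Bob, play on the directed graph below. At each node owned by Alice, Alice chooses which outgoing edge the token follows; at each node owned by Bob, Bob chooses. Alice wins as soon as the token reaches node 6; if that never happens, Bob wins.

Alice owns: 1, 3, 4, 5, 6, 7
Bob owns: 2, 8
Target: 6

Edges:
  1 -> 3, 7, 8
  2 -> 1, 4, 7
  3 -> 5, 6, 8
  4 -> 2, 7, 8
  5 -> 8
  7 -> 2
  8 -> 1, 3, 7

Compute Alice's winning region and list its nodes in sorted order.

A0 = {6}
A1: add {3} — 3 (Alice) has 3→6.
A2: add {1} — 1 (Alice) has 1→3.
A3 = A2; e.g. 2 (Bob) can still go to 4. Fixed point.
Alice's winning region = {1, 3, 6}.

1, 3, 6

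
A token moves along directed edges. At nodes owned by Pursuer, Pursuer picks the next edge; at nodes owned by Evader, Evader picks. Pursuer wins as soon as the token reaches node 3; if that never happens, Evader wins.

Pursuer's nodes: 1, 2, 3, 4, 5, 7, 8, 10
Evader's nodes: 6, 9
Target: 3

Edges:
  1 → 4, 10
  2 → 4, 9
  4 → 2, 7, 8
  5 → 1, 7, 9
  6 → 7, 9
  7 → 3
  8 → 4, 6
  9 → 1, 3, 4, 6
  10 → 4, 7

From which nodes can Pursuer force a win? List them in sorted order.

A0 = {3}
A1: add {7} — 7 (Pursuer) has 7→3.
A2: add {4, 5, 10} — 4 (Pursuer) has 4→7; 5 (Pursuer) has 5→7; 10 (Pursuer) has 10→7.
A3: add {1, 2, 8} — 1 (Pursuer) has 1→4; 2 (Pursuer) has 2→4; 8 (Pursuer) has 8→4.
A4 = A3; e.g. 6 (Evader) can still go to 9. Fixed point.
Pursuer's winning region = {1, 2, 3, 4, 5, 7, 8, 10}.

1, 2, 3, 4, 5, 7, 8, 10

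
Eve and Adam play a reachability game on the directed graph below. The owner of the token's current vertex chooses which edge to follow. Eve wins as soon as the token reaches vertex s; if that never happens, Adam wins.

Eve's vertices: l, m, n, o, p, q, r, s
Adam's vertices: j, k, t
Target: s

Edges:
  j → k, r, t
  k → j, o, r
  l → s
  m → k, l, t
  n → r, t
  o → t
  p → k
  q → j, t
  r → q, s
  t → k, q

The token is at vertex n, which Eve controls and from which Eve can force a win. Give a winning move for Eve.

r

A0 = {s}
A1: add {l, r} — l (Eve) has l→s; r (Eve) has r→s.
A2: add {m, n} — m (Eve) has m→l; n (Eve) has n→r.
A3 = A2; e.g. j (Adam) can still go to k. Fixed point.
From n, successor r is in the attractor (rank 1); the other successor t is not.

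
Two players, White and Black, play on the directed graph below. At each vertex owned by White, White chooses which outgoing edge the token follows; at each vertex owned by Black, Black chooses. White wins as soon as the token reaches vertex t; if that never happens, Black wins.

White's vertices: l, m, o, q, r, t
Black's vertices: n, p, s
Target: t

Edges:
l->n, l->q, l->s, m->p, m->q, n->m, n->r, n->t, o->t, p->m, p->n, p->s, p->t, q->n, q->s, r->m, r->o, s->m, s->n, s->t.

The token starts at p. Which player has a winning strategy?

A0 = {t}
A1: add {o} — o (White) has o→t.
A2: add {r} — r (White) has r→o.
A3 = A2; e.g. l (White) has no edge into A2. Fixed point.
p never enters the attractor, so Black can avoid the target forever.

Black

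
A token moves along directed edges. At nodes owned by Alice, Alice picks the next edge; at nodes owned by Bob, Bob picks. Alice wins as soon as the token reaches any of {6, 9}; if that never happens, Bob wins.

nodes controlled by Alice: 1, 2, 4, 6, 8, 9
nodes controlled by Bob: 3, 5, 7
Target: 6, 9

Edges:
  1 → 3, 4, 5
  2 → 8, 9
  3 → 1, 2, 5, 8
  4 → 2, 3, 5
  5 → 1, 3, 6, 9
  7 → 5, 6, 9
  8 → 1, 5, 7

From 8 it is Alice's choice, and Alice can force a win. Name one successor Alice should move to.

A0 = {6, 9}
A1: add {2} — 2 (Alice) has 2→9.
A2: add {4} — 4 (Alice) has 4→2.
A3: add {1} — 1 (Alice) has 1→4.
A4: add {8} — 8 (Alice) has 8→1.
A5 = A4; e.g. 3 (Bob) can still go to 5. Fixed point.
From 8, successor 1 is in the attractor (rank 3); the other successors 5, 7 are not.

1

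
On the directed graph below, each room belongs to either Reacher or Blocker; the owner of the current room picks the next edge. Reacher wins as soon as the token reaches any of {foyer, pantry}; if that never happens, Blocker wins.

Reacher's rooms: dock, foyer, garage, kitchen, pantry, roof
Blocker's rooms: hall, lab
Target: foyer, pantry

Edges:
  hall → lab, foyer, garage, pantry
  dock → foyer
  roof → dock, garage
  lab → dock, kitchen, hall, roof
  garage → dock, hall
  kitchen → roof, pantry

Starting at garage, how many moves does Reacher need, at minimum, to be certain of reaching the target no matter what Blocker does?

A0 = {foyer, pantry}
A1: add {dock, kitchen} — dock (Reacher) has dock→foyer; kitchen (Reacher) has kitchen→pantry.
A2: add {garage, roof} — roof (Reacher) has roof→dock; garage (Reacher) has garage→dock.
A3 = A2; e.g. lab (Blocker) can still go to hall. Fixed point.
garage enters the attractor at level 2, so Reacher can force the target in 2 moves from there.

2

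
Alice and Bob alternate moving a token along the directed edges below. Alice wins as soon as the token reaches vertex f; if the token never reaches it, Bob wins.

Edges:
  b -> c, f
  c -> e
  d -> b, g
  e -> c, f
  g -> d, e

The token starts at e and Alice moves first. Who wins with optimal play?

Track states (vertex, player-to-move).
A0 = {(f,Alice), (f,Bob)}
A1: add {(b,Alice), (e,Alice)}.
(e,Alice) ∈ A1 ⇒ Alice forces the target.

Alice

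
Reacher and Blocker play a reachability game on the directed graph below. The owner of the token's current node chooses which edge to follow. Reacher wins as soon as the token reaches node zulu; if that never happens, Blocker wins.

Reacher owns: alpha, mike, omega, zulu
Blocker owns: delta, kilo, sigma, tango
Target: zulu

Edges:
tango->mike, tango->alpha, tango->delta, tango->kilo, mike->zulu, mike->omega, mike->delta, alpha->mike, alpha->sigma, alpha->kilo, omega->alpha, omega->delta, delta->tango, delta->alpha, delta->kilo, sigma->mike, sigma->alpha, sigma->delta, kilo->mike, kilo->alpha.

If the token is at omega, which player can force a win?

Reacher

A0 = {zulu}
A1: add {mike} — mike (Reacher) has mike→zulu.
A2: add {alpha} — alpha (Reacher) has alpha→mike.
A3: add {kilo, omega} — omega (Reacher) has omega→alpha; kilo (Blocker): all of {mike, alpha} already in.
A4 = A3; e.g. tango (Blocker) can still go to delta. Fixed point.
omega ∈ A3, so Reacher can force the target.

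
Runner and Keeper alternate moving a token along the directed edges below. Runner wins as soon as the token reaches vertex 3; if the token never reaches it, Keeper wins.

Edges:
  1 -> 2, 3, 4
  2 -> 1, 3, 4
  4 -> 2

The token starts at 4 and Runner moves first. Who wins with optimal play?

Track states (vertex, player-to-move).
A0 = {(3,Runner), (3,Keeper)}
A1: add {(1,Runner), (2,Runner)}.
A2: add {(4,Keeper)}.
A3 = A2; e.g. (1,Keeper) stays out. (4,Runner) never enters ⇒ Keeper avoids the target.

Keeper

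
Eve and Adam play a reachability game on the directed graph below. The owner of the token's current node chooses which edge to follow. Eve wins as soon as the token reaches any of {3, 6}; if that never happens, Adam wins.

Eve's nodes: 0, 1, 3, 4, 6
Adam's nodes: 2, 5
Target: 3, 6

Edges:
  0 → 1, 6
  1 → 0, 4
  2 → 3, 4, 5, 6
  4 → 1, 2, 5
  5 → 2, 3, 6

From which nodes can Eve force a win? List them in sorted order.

A0 = {3, 6}
A1: add {0} — 0 (Eve) has 0→6.
A2: add {1} — 1 (Eve) has 1→0.
A3: add {4} — 4 (Eve) has 4→1.
A4 = A3; e.g. 2 (Adam) can still go to 5. Fixed point.
Eve's winning region = {0, 1, 3, 4, 6}.

0, 1, 3, 4, 6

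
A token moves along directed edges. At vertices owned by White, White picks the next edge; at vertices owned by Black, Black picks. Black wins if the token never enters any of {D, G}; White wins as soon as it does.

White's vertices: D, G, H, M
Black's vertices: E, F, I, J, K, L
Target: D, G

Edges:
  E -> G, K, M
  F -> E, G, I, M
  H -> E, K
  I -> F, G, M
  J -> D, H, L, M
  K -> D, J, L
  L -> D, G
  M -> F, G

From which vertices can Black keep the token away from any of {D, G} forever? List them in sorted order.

A0 = {D, G}
A1: add {L, M} — L (Black): all of {D, G} already in; M (White) has M→G.
A2 = A1; e.g. E (Black) can still go to K. Fixed point.
White's attractor = {D, G, L, M}; Black avoids the target exactly from the complement.

E, F, H, I, J, K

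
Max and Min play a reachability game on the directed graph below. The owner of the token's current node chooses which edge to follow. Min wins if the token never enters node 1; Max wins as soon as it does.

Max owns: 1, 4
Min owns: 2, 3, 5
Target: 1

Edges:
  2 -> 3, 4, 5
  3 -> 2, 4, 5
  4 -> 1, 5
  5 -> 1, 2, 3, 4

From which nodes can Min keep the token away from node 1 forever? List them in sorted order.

A0 = {1}
A1: add {4} — 4 (Max) has 4→1.
A2 = A1; e.g. 2 (Min) can still go to 3. Fixed point.
Max's attractor = {1, 4}; Min avoids the target exactly from the complement.

2, 3, 5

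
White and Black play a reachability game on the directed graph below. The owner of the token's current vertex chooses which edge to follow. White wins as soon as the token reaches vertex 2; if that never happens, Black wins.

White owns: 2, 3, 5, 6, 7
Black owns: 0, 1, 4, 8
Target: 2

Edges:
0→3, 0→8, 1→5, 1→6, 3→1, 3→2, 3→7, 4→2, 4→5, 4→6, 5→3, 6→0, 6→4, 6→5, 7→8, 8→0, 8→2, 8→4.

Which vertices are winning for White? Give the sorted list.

1, 2, 3, 4, 5, 6

A0 = {2}
A1: add {3} — 3 (White) has 3→2.
A2: add {5} — 5 (White) has 5→3.
A3: add {6} — 6 (White) has 6→5.
A4: add {1, 4} — 1 (Black): all of {5, 6} already in; 4 (Black): all of {2, 5, 6} already in.
A5 = A4; e.g. 0 (Black) can still go to 8. Fixed point.
White's winning region = {1, 2, 3, 4, 5, 6}.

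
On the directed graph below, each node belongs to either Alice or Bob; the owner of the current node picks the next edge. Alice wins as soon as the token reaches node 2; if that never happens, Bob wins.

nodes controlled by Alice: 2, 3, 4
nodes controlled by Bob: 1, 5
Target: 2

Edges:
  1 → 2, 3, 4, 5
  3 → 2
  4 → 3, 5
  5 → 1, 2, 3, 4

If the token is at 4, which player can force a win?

A0 = {2}
A1: add {3} — 3 (Alice) has 3→2.
A2: add {4} — 4 (Alice) has 4→3.
A3 = A2; e.g. 1 (Bob) can still go to 5. Fixed point.
4 ∈ A2, so Alice can force the target.

Alice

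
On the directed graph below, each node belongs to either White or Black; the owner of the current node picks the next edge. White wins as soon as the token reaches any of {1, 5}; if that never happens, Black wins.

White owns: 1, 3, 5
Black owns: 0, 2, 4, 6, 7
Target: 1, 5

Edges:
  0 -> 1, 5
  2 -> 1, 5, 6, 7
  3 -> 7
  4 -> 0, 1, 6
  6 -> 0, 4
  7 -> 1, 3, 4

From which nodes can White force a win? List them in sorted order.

A0 = {1, 5}
A1: add {0} — 0 (Black): all of {1, 5} already in.
A2 = A1; e.g. 2 (Black) can still go to 6. Fixed point.
White's winning region = {0, 1, 5}.

0, 1, 5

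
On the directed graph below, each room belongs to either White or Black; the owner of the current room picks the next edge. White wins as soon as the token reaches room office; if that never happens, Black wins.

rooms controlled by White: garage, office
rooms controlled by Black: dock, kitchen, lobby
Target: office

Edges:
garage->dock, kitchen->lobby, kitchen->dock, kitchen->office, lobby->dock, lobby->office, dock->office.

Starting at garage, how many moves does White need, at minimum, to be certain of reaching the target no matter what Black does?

A0 = {office}
A1: add {dock} — dock (Black): all of {office} already in.
A2: add {garage, lobby} — garage (White) has garage→dock; lobby (Black): all of {dock, office} already in.
garage enters the attractor at level 2, so White can force the target in 2 moves from there.

2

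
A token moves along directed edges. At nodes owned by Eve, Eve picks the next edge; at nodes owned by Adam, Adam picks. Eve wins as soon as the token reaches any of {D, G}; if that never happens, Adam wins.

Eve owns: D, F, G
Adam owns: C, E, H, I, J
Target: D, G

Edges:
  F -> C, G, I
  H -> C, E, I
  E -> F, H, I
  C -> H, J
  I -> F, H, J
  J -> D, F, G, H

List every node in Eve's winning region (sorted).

D, F, G

A0 = {D, G}
A1: add {F} — F (Eve) has F→G.
A2 = A1; e.g. C (Adam) can still go to H. Fixed point.
Eve's winning region = {D, F, G}.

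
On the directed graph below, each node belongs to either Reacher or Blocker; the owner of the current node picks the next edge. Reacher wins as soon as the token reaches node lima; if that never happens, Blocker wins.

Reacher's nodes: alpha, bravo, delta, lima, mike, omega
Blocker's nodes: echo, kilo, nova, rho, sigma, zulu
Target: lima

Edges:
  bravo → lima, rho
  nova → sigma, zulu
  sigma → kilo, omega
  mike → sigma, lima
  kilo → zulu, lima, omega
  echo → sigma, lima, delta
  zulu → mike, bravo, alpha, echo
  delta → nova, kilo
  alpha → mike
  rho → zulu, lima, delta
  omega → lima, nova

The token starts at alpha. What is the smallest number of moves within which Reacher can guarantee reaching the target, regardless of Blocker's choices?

2

A0 = {lima}
A1: add {bravo, mike, omega} — mike (Reacher) has mike→lima; omega (Reacher) has omega→lima; bravo (Reacher) has bravo→lima.
A2: add {alpha} — alpha (Reacher) has alpha→mike.
A3 = A2; e.g. sigma (Blocker) can still go to kilo. Fixed point.
alpha enters the attractor at level 2, so Reacher can force the target in 2 moves from there.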